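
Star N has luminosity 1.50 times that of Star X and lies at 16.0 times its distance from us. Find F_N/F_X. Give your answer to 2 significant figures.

F = L/(4πd²), so F_N/F_X = (L_N/L_X) / (d_N/d_X)²
= 1.50 / (16.0)² = 1.50 / 256.0 = 0.005859.

0.0059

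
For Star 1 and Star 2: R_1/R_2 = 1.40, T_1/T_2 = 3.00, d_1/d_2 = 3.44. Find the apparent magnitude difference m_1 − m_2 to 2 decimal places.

L_1/L_2 = (1.40)²(3.00)⁴ = 158.8.
F_1/F_2 = (L_1/L_2)/(d_1/d_2)² = 158.8/11.83 = 13.42.
m_1 − m_2 = −2.5 log₁₀(13.42) = -2.82.

-2.82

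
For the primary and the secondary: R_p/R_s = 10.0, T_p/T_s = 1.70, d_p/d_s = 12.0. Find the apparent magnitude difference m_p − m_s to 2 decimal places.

-1.91

L_p/L_s = (10.0)²(1.70)⁴ = 835.2.
F_p/F_s = (L_p/L_s)/(d_p/d_s)² = 835.2/144.0 = 5.800.
m_p − m_s = −2.5 log₁₀(5.800) = -1.91.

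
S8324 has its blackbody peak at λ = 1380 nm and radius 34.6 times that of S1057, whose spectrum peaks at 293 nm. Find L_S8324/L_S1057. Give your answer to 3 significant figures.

2.43

Wien's law gives T ∝ 1/λ_max, so T_S8324/T_S1057 = λ_S1057/λ_S8324 = 293/1380 = 0.2123.
Then L ∝ R²T⁴ gives L_S8324/L_S1057 = (34.6)² × (0.2123)⁴ = 1197 × 0.002032 = 2.433.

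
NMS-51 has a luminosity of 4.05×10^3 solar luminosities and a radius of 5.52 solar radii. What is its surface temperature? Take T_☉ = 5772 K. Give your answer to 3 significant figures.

T/T_☉ = (L/L_☉)^(1/4) / (R/R_☉)^(1/2)
T = 5772 × (4.05×10^3)^(1/4) / √(5.52) = 5772 × 7.977 / 2.349 = 1.960×10^4 K.

1.96×10^4 K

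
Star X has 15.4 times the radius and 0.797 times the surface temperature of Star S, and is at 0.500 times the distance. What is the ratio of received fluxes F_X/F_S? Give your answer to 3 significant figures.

383

L_X/L_S = (R_X/R_S)²(T_X/T_S)⁴ = (15.4)² × (0.797)⁴ = 95.69.
F_X/F_S = (L_X/L_S)/(d_X/d_S)² = 95.69 / (0.500)² = 382.8.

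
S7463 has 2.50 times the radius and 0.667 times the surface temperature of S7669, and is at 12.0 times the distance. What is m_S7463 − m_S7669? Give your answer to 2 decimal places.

5.16

L_S7463/L_S7669 = (2.50)²(0.667)⁴ = 1.237.
F_S7463/F_S7669 = (L_S7463/L_S7669)/(d_S7463/d_S7669)² = 1.237/144.0 = 0.008591.
m_S7463 − m_S7669 = −2.5 log₁₀(0.008591) = 5.16.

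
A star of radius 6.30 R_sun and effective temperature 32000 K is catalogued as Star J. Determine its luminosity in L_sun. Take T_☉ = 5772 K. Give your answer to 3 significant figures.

3.75×10^4 L_sun

L/L_☉ = (R/R_☉)² (T/T_☉)⁴ = (6.30)² × (32000/5772)⁴
       = 39.69 × (5.544)⁴ = 39.69 × 944.7 = 3.750×10^4.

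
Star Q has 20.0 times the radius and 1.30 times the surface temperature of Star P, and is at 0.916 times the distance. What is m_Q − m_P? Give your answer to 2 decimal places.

L_Q/L_P = (20.0)²(1.30)⁴ = 1142.
F_Q/F_P = (L_Q/L_P)/(d_Q/d_P)² = 1142/0.8391 = 1362.
m_Q − m_P = −2.5 log₁₀(1362) = -7.84.

-7.84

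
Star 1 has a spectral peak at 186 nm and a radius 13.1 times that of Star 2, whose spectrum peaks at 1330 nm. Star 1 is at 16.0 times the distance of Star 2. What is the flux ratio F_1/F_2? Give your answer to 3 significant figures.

1.75×10^3

Wien's law: T_1/T_2 = λ_2/λ_1 = 1330/186 = 7.151.
L_1/L_2 = (R_1/R_2)²(T_1/T_2)⁴ = (13.1)²(7.151)⁴ = 4.486×10^5.
F_1/F_2 = (L_1/L_2)/(d_1/d_2)² = 4.486×10^5/(16.0)² = 1752.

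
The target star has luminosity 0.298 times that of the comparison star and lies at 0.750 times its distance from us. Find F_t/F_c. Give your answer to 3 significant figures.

F = L/(4πd²), so F_t/F_c = (L_t/L_c) / (d_t/d_c)²
= 0.298 / (0.750)² = 0.298 / 0.5625 = 0.5298.

0.530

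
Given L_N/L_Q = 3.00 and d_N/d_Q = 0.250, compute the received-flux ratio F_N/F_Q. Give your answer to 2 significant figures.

48

F = L/(4πd²), so F_N/F_Q = (L_N/L_Q) / (d_N/d_Q)²
= 3.00 / (0.250)² = 3.00 / 0.06250 = 48.00.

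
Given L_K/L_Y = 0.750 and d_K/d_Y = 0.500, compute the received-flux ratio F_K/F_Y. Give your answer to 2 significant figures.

3.0

F = L/(4πd²), so F_K/F_Y = (L_K/L_Y) / (d_K/d_Y)²
= 0.750 / (0.500)² = 0.750 / 0.2500 = 3.000.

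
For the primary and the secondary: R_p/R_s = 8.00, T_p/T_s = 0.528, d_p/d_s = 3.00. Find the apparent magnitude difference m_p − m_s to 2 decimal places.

0.64

L_p/L_s = (8.00)²(0.528)⁴ = 4.974.
F_p/F_s = (L_p/L_s)/(d_p/d_s)² = 4.974/9.000 = 0.5527.
m_p − m_s = −2.5 log₁₀(0.5527) = 0.64.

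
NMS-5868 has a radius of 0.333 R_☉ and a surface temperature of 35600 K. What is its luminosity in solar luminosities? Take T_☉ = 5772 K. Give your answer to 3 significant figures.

160 solar luminosities

L/L_☉ = (R/R_☉)² (T/T_☉)⁴ = (0.333)² × (35600/5772)⁴
       = 0.1109 × (6.168)⁴ = 0.1109 × 1447 = 160.5.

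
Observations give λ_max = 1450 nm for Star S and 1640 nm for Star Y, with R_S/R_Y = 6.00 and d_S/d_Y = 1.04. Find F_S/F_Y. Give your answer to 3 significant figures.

54.5

Wien's law: T_S/T_Y = λ_Y/λ_S = 1640/1450 = 1.131.
L_S/L_Y = (R_S/R_Y)²(T_S/T_Y)⁴ = (6.00)²(1.131)⁴ = 58.91.
F_S/F_Y = (L_S/L_Y)/(d_S/d_Y)² = 58.91/(1.04)² = 54.47.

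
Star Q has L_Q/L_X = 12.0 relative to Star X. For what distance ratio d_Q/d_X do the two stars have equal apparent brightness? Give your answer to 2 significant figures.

3.5

Equal flux requires L_Q/d_Q² = L_X/d_X², so d_Q/d_X = √(L_Q/L_X)
= √(12.0) = 3.464.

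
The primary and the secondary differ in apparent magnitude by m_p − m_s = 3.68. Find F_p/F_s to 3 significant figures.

F_p/F_s = 10^(−(m_p − m_s)/2.5) = 10^(-3.68/2.5) = 10^-1.472 = 0.03373.

0.0337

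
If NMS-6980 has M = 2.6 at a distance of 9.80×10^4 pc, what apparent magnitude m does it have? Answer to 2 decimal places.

22.56

m = M + 5 log₁₀(d/10 pc) = 2.6 + 5 log₁₀(9.80×10^4/10)
  = 2.6 + 5 × 3.991 = 2.6 + 19.96 = 22.56.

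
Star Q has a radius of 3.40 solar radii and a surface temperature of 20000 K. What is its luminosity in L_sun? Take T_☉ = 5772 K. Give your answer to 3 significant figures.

1.67×10^3 L_sun

L/L_☉ = (R/R_☉)² (T/T_☉)⁴ = (3.40)² × (20000/5772)⁴
       = 11.56 × (3.465)⁴ = 11.56 × 144.2 = 1666.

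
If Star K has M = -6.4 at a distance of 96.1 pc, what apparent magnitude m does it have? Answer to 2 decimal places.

m = M + 5 log₁₀(d/10 pc) = -6.4 + 5 log₁₀(96.1/10)
  = -6.4 + 5 × 0.983 = -6.4 + 4.91 = -1.49.

-1.49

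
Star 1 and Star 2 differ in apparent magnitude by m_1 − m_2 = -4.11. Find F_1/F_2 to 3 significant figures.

F_1/F_2 = 10^(−(m_1 − m_2)/2.5) = 10^(4.11/2.5) = 10^1.644 = 44.06.

44.1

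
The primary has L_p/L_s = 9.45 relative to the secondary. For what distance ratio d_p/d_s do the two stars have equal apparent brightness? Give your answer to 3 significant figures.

Equal flux requires L_p/d_p² = L_s/d_s², so d_p/d_s = √(L_p/L_s)
= √(9.45) = 3.074.

3.07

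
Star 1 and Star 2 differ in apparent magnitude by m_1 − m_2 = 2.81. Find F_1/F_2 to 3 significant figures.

F_1/F_2 = 10^(−(m_1 − m_2)/2.5) = 10^(-2.81/2.5) = 10^-1.124 = 0.07516.

0.0752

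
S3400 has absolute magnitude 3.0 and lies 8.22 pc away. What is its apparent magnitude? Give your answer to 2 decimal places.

2.57

m = M + 5 log₁₀(d/10 pc) = 3.0 + 5 log₁₀(8.22/10)
  = 3.0 + 5 × -0.085 = 3.0 + -0.43 = 2.57.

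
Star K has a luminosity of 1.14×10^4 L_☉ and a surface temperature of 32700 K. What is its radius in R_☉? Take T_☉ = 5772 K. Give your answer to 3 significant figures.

R/R_☉ = √(L/L_☉) / (T/T_☉)² = √(1.14×10^4) / (5.665)²
       = 106.8 / 32.10 = 3.327.

3.33 R_☉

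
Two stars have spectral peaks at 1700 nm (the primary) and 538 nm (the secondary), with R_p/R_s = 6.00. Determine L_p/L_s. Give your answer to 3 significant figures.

Wien's law gives T ∝ 1/λ_max, so T_p/T_s = λ_s/λ_p = 538/1700 = 0.3165.
Then L ∝ R²T⁴ gives L_p/L_s = (6.00)² × (0.3165)⁴ = 36.00 × 0.01003 = 0.3611.

0.361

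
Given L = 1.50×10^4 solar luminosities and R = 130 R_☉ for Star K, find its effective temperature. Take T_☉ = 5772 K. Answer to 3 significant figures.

T/T_☉ = (L/L_☉)^(1/4) / (R/R_☉)^(1/2)
T = 5772 × (1.50×10^4)^(1/4) / √(130) = 5772 × 11.07 / 11.40 = 5602 K.

5.60×10^3 K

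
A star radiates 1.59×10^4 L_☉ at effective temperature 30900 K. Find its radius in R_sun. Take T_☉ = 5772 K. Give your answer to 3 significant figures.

4.40 R_sun

R/R_☉ = √(L/L_☉) / (T/T_☉)² = √(1.59×10^4) / (5.353)²
       = 126.1 / 28.66 = 4.400.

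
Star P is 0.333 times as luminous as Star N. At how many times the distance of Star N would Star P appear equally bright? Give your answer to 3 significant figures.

Equal flux requires L_P/d_P² = L_N/d_N², so d_P/d_N = √(L_P/L_N)
= √(0.333) = 0.5771.

0.577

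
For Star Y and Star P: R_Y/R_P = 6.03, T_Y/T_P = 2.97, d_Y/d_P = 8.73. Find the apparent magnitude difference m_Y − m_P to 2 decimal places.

L_Y/L_P = (6.03)²(2.97)⁴ = 2829.
F_Y/F_P = (L_Y/L_P)/(d_Y/d_P)² = 2829/76.21 = 37.12.
m_Y − m_P = −2.5 log₁₀(37.12) = -3.92.

-3.92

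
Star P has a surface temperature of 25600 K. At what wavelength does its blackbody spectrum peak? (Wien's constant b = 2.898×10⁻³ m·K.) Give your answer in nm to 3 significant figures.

λ_max = b/T = 2.898×10⁻³ / 25600 = 1.13×10^-7 m = 113.2 nm.

113 nm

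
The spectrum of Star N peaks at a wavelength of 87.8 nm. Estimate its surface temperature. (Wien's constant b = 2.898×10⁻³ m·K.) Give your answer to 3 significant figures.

T = b/λ_max = 2.898×10⁻³ / (87.8×10⁻⁹) = 3.301×10^4 K.

3.30×10^4 K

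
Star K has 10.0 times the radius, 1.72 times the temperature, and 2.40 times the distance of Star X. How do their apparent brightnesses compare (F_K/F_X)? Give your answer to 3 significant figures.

L_K/L_X = (R_K/R_X)²(T_K/T_X)⁴ = (10.0)² × (1.72)⁴ = 875.2.
F_K/F_X = (L_K/L_X)/(d_K/d_X)² = 875.2 / (2.40)² = 151.9.

152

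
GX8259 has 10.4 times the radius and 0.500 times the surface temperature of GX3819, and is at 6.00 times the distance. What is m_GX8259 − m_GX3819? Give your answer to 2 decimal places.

L_GX8259/L_GX3819 = (10.4)²(0.500)⁴ = 6.760.
F_GX8259/F_GX3819 = (L_GX8259/L_GX3819)/(d_GX8259/d_GX3819)² = 6.760/36.00 = 0.1878.
m_GX8259 − m_GX3819 = −2.5 log₁₀(0.1878) = 1.82.

1.82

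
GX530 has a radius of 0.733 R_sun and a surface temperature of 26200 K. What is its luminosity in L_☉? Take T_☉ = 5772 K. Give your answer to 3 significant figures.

L/L_☉ = (R/R_☉)² (T/T_☉)⁴ = (0.733)² × (26200/5772)⁴
       = 0.5373 × (4.539)⁴ = 0.5373 × 424.5 = 228.1.

228 L_☉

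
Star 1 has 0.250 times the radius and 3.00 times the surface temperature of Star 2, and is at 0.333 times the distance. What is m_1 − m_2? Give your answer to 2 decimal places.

-4.15

L_1/L_2 = (0.250)²(3.00)⁴ = 5.062.
F_1/F_2 = (L_1/L_2)/(d_1/d_2)² = 5.062/0.1109 = 45.65.
m_1 − m_2 = −2.5 log₁₀(45.65) = -4.15.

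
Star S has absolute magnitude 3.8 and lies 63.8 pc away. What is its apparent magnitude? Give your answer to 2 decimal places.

7.82

m = M + 5 log₁₀(d/10 pc) = 3.8 + 5 log₁₀(63.8/10)
  = 3.8 + 5 × 0.805 = 3.8 + 4.02 = 7.82.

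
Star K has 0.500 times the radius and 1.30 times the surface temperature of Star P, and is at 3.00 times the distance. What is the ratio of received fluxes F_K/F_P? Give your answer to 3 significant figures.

L_K/L_P = (R_K/R_P)²(T_K/T_P)⁴ = (0.500)² × (1.30)⁴ = 0.7140.
F_K/F_P = (L_K/L_P)/(d_K/d_P)² = 0.7140 / (3.00)² = 0.07934.

0.0793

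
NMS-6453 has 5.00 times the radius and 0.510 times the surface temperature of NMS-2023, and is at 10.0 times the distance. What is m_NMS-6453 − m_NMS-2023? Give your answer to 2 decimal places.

4.43

L_NMS-6453/L_NMS-2023 = (5.00)²(0.510)⁴ = 1.691.
F_NMS-6453/F_NMS-2023 = (L_NMS-6453/L_NMS-2023)/(d_NMS-6453/d_NMS-2023)² = 1.691/100.0 = 0.01691.
m_NMS-6453 − m_NMS-2023 = −2.5 log₁₀(0.01691) = 4.43.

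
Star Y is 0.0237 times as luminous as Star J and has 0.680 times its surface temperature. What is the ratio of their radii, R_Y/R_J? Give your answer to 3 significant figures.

0.333

L ∝ R²T⁴ gives R ∝ √L / T², so
R_Y/R_J = √(0.0237) / (0.680)² = 0.1539 / 0.4624 = 0.3329.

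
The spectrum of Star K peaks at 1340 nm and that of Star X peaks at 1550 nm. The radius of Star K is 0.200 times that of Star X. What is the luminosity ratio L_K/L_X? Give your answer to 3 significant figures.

Wien's law gives T ∝ 1/λ_max, so T_K/T_X = λ_X/λ_K = 1550/1340 = 1.157.
Then L ∝ R²T⁴ gives L_K/L_X = (0.200)² × (1.157)⁴ = 0.04000 × 1.790 = 0.07161.

0.0716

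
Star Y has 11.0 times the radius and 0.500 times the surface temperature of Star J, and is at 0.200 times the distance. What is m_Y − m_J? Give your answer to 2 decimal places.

-5.69

L_Y/L_J = (11.0)²(0.500)⁴ = 7.562.
F_Y/F_J = (L_Y/L_J)/(d_Y/d_J)² = 7.562/0.04000 = 189.1.
m_Y − m_J = −2.5 log₁₀(189.1) = -5.69.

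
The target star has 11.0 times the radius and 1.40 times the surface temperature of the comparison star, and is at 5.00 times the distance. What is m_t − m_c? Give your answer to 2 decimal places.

L_t/L_c = (11.0)²(1.40)⁴ = 464.8.
F_t/F_c = (L_t/L_c)/(d_t/d_c)² = 464.8/25.00 = 18.59.
m_t − m_c = −2.5 log₁₀(18.59) = -3.17.

-3.17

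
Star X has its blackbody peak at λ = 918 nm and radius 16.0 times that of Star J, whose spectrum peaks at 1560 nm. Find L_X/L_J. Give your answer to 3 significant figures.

2.13×10^3

Wien's law gives T ∝ 1/λ_max, so T_X/T_J = λ_J/λ_X = 1560/918 = 1.699.
Then L ∝ R²T⁴ gives L_X/L_J = (16.0)² × (1.699)⁴ = 256.0 × 8.339 = 2135.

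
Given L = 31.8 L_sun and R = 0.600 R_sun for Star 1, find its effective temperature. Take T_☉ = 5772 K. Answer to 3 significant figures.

T/T_☉ = (L/L_☉)^(1/4) / (R/R_☉)^(1/2)
T = 5772 × (31.8)^(1/4) / √(0.600) = 5772 × 2.375 / 0.7746 = 1.770×10^4 K.

1.77×10^4 K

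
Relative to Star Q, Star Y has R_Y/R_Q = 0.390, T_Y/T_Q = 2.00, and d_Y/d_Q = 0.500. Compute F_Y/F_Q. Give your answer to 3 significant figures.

9.73

L_Y/L_Q = (R_Y/R_Q)²(T_Y/T_Q)⁴ = (0.390)² × (2.00)⁴ = 2.434.
F_Y/F_Q = (L_Y/L_Q)/(d_Y/d_Q)² = 2.434 / (0.500)² = 9.734.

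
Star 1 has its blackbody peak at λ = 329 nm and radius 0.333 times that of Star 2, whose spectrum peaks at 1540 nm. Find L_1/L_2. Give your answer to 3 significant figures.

Wien's law gives T ∝ 1/λ_max, so T_1/T_2 = λ_2/λ_1 = 1540/329 = 4.681.
Then L ∝ R²T⁴ gives L_1/L_2 = (0.333)² × (4.681)⁴ = 0.1109 × 480.1 = 53.23.

53.2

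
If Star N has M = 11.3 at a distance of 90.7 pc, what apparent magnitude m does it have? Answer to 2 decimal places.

m = M + 5 log₁₀(d/10 pc) = 11.3 + 5 log₁₀(90.7/10)
  = 11.3 + 5 × 0.958 = 11.3 + 4.79 = 16.09.

16.09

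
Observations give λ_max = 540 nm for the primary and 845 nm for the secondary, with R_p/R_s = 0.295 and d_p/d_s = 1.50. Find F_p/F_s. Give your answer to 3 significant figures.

0.232

Wien's law: T_p/T_s = λ_s/λ_p = 845/540 = 1.565.
L_p/L_s = (R_p/R_s)²(T_p/T_s)⁴ = (0.295)²(1.565)⁴ = 0.5218.
F_p/F_s = (L_p/L_s)/(d_p/d_s)² = 0.5218/(1.50)² = 0.2319.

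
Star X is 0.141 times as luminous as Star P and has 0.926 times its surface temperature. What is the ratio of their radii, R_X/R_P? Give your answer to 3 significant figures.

L ∝ R²T⁴ gives R ∝ √L / T², so
R_X/R_P = √(0.141) / (0.926)² = 0.3755 / 0.8575 = 0.4379.

0.438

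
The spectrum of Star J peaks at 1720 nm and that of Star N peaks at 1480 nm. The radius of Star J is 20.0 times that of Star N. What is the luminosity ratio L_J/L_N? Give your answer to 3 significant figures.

Wien's law gives T ∝ 1/λ_max, so T_J/T_N = λ_N/λ_J = 1480/1720 = 0.8605.
Then L ∝ R²T⁴ gives L_J/L_N = (20.0)² × (0.8605)⁴ = 400.0 × 0.5482 = 219.3.

219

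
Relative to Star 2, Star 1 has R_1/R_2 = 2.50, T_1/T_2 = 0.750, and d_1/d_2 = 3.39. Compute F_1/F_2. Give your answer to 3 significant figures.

L_1/L_2 = (R_1/R_2)²(T_1/T_2)⁴ = (2.50)² × (0.750)⁴ = 1.978.
F_1/F_2 = (L_1/L_2)/(d_1/d_2)² = 1.978 / (3.39)² = 0.1721.

0.172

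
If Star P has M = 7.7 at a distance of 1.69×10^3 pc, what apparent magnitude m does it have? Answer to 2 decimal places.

18.84

m = M + 5 log₁₀(d/10 pc) = 7.7 + 5 log₁₀(1.69×10^3/10)
  = 7.7 + 5 × 2.228 = 7.7 + 11.14 = 18.84.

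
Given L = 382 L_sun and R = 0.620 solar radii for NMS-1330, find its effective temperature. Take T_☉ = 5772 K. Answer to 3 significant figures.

T/T_☉ = (L/L_☉)^(1/4) / (R/R_☉)^(1/2)
T = 5772 × (382)^(1/4) / √(0.620) = 5772 × 4.421 / 0.7874 = 3.241×10^4 K.

3.24×10^4 K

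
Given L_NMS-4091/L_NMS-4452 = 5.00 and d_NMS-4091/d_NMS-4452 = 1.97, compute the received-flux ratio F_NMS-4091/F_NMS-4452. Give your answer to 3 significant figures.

1.29

F = L/(4πd²), so F_NMS-4091/F_NMS-4452 = (L_NMS-4091/L_NMS-4452) / (d_NMS-4091/d_NMS-4452)²
= 5.00 / (1.97)² = 5.00 / 3.881 = 1.288.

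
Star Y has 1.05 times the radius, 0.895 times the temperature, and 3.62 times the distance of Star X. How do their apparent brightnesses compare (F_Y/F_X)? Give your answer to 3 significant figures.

0.0540

L_Y/L_X = (R_Y/R_X)²(T_Y/T_X)⁴ = (1.05)² × (0.895)⁴ = 0.7074.
F_Y/F_X = (L_Y/L_X)/(d_Y/d_X)² = 0.7074 / (3.62)² = 0.05398.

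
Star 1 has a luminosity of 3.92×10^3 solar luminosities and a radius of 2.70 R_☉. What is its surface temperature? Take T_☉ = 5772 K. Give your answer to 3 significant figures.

2.78×10^4 K

T/T_☉ = (L/L_☉)^(1/4) / (R/R_☉)^(1/2)
T = 5772 × (3.92×10^3)^(1/4) / √(2.70) = 5772 × 7.913 / 1.643 = 2.779×10^4 K.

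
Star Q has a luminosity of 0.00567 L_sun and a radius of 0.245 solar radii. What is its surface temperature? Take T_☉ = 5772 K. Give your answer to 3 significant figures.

3.20×10^3 K

T/T_☉ = (L/L_☉)^(1/4) / (R/R_☉)^(1/2)
T = 5772 × (0.00567)^(1/4) / √(0.245) = 5772 × 0.2744 / 0.4950 = 3200 K.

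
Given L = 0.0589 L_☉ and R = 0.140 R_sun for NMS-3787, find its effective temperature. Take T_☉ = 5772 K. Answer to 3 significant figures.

7.60×10^3 K

T/T_☉ = (L/L_☉)^(1/4) / (R/R_☉)^(1/2)
T = 5772 × (0.0589)^(1/4) / √(0.140) = 5772 × 0.4926 / 0.3742 = 7600 K.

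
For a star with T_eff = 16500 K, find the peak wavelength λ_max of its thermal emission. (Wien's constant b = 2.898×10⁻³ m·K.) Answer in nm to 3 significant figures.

λ_max = b/T = 2.898×10⁻³ / 16500 = 1.76×10^-7 m = 175.6 nm.

176 nm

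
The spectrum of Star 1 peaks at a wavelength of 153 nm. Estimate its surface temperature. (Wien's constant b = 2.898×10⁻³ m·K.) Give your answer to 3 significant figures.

T = b/λ_max = 2.898×10⁻³ / (153×10⁻⁹) = 1.894×10^4 K.

1.89×10^4 K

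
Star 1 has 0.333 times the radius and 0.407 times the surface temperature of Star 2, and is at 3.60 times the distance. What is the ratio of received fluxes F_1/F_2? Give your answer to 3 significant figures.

2.35×10^-4

L_1/L_2 = (R_1/R_2)²(T_1/T_2)⁴ = (0.333)² × (0.407)⁴ = 0.003043.
F_1/F_2 = (L_1/L_2)/(d_1/d_2)² = 0.003043 / (3.60)² = 2.348×10^-4.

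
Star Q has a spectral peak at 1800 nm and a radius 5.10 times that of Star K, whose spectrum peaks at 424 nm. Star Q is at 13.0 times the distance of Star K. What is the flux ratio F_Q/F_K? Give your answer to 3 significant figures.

4.74×10^-4

Wien's law: T_Q/T_K = λ_K/λ_Q = 424/1800 = 0.2356.
L_Q/L_K = (R_Q/R_K)²(T_Q/T_K)⁴ = (5.10)²(0.2356)⁴ = 0.08008.
F_Q/F_K = (L_Q/L_K)/(d_Q/d_K)² = 0.08008/(13.0)² = 4.738×10^-4.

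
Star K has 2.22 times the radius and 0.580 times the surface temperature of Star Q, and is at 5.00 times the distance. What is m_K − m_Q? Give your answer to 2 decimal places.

4.13

L_K/L_Q = (2.22)²(0.580)⁴ = 0.5577.
F_K/F_Q = (L_K/L_Q)/(d_K/d_Q)² = 0.5577/25.00 = 0.02231.
m_K − m_Q = −2.5 log₁₀(0.02231) = 4.13.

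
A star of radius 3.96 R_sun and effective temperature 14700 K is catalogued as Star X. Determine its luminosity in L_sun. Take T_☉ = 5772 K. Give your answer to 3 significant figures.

660 L_sun

L/L_☉ = (R/R_☉)² (T/T_☉)⁴ = (3.96)² × (14700/5772)⁴
       = 15.68 × (2.547)⁴ = 15.68 × 42.07 = 659.7.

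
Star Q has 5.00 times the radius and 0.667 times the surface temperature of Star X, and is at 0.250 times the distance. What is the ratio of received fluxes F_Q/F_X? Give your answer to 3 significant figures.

79.2

L_Q/L_X = (R_Q/R_X)²(T_Q/T_X)⁴ = (5.00)² × (0.667)⁴ = 4.948.
F_Q/F_X = (L_Q/L_X)/(d_Q/d_X)² = 4.948 / (0.250)² = 79.17.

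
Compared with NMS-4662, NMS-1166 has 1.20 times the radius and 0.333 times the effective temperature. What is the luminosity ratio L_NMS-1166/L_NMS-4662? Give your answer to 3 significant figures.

From the Stefan–Boltzmann law, L ∝ R²T⁴, so
L_NMS-1166/L_NMS-4662 = (R_NMS-1166/R_NMS-4662)² (T_NMS-1166/T_NMS-4662)⁴ = (1.20)² × (0.333)⁴ = 1.440 × 0.01230 = 0.01771.

0.0177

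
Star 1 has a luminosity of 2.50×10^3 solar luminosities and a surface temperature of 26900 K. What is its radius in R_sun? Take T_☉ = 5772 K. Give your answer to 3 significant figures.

R/R_☉ = √(L/L_☉) / (T/T_☉)² = √(2.50×10^3) / (4.660)²
       = 50.00 / 21.72 = 2.302.

2.30 R_sun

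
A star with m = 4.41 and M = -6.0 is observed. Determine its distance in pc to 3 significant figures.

1.21×10^3 pc

m − M = 5 log₁₀(d/10 pc)
4.41 − (-6.0) = 10.41 = 5 log₁₀(d/10)
d = 10 × 10^(10.41/5) = 10 × 10^2.082 = 1208 pc.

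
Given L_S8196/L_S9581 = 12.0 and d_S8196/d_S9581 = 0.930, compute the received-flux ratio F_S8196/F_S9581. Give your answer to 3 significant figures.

13.9

F = L/(4πd²), so F_S8196/F_S9581 = (L_S8196/L_S9581) / (d_S8196/d_S9581)²
= 12.0 / (0.930)² = 12.0 / 0.8649 = 13.87.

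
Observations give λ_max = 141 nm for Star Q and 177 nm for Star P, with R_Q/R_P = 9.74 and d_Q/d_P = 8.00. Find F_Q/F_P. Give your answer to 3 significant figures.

Wien's law: T_Q/T_P = λ_P/λ_Q = 177/141 = 1.255.
L_Q/L_P = (R_Q/R_P)²(T_Q/T_P)⁴ = (9.74)²(1.255)⁴ = 235.6.
F_Q/F_P = (L_Q/L_P)/(d_Q/d_P)² = 235.6/(8.00)² = 3.681.

3.68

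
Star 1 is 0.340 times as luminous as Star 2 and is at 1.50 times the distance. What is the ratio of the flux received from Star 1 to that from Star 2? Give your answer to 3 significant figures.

0.151

F = L/(4πd²), so F_1/F_2 = (L_1/L_2) / (d_1/d_2)²
= 0.340 / (1.50)² = 0.340 / 2.250 = 0.1511.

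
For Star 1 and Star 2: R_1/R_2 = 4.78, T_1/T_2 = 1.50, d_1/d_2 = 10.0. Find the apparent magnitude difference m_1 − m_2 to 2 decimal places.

L_1/L_2 = (4.78)²(1.50)⁴ = 115.7.
F_1/F_2 = (L_1/L_2)/(d_1/d_2)² = 115.7/100.0 = 1.157.
m_1 − m_2 = −2.5 log₁₀(1.157) = -0.16.

-0.16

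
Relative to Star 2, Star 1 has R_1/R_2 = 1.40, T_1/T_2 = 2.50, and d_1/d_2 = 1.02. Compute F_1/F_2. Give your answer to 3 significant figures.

L_1/L_2 = (R_1/R_2)²(T_1/T_2)⁴ = (1.40)² × (2.50)⁴ = 76.56.
F_1/F_2 = (L_1/L_2)/(d_1/d_2)² = 76.56 / (1.02)² = 73.59.

73.6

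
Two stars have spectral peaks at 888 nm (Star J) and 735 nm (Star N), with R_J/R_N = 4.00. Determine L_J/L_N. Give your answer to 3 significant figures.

Wien's law gives T ∝ 1/λ_max, so T_J/T_N = λ_N/λ_J = 735/888 = 0.8277.
Then L ∝ R²T⁴ gives L_J/L_N = (4.00)² × (0.8277)⁴ = 16.00 × 0.4694 = 7.510.

7.51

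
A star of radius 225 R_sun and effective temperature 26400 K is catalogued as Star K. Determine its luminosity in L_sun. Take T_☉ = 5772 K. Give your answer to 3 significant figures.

L/L_☉ = (R/R_☉)² (T/T_☉)⁴ = (225)² × (26400/5772)⁴
       = 5.062×10^4 × (4.574)⁴ = 5.062×10^4 × 437.6 = 2.216×10^7.

2.22×10^7 L_sun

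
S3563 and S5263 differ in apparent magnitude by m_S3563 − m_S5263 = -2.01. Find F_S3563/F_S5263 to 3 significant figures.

6.37

F_S3563/F_S5263 = 10^(−(m_S3563 − m_S5263)/2.5) = 10^(2.01/2.5) = 10^0.804 = 6.368.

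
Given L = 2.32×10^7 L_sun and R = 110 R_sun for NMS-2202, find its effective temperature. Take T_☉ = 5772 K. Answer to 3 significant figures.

T/T_☉ = (L/L_☉)^(1/4) / (R/R_☉)^(1/2)
T = 5772 × (2.32×10^7)^(1/4) / √(110) = 5772 × 69.40 / 10.49 = 3.819×10^4 K.

3.82×10^4 K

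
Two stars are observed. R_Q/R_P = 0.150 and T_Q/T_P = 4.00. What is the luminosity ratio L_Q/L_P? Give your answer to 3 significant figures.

From the Stefan–Boltzmann law, L ∝ R²T⁴, so
L_Q/L_P = (R_Q/R_P)² (T_Q/T_P)⁴ = (0.150)² × (4.00)⁴ = 0.02250 × 256.0 = 5.760.

5.76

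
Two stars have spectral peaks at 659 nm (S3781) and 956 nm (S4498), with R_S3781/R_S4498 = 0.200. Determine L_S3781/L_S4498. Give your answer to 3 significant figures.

Wien's law gives T ∝ 1/λ_max, so T_S3781/T_S4498 = λ_S4498/λ_S3781 = 956/659 = 1.451.
Then L ∝ R²T⁴ gives L_S3781/L_S4498 = (0.200)² × (1.451)⁴ = 0.04000 × 4.429 = 0.1772.

0.177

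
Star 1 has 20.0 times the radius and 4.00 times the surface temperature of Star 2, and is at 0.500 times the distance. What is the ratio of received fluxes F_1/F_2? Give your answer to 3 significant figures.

4.10×10^5

L_1/L_2 = (R_1/R_2)²(T_1/T_2)⁴ = (20.0)² × (4.00)⁴ = 1.024×10^5.
F_1/F_2 = (L_1/L_2)/(d_1/d_2)² = 1.024×10^5 / (0.500)² = 4.096×10^5.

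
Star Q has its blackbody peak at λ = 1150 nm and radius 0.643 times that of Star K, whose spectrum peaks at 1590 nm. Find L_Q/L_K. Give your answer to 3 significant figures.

Wien's law gives T ∝ 1/λ_max, so T_Q/T_K = λ_K/λ_Q = 1590/1150 = 1.383.
Then L ∝ R²T⁴ gives L_Q/L_K = (0.643)² × (1.383)⁴ = 0.4134 × 3.654 = 1.511.

1.51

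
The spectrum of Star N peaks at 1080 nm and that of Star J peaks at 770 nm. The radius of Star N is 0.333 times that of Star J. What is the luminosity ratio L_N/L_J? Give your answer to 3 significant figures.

Wien's law gives T ∝ 1/λ_max, so T_N/T_J = λ_J/λ_N = 770/1080 = 0.7130.
Then L ∝ R²T⁴ gives L_N/L_J = (0.333)² × (0.7130)⁴ = 0.1109 × 0.2584 = 0.02865.

0.0287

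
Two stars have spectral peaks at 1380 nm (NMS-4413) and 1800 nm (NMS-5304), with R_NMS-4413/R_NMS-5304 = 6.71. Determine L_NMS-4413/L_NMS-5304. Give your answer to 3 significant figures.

130

Wien's law gives T ∝ 1/λ_max, so T_NMS-4413/T_NMS-5304 = λ_NMS-5304/λ_NMS-4413 = 1800/1380 = 1.304.
Then L ∝ R²T⁴ gives L_NMS-4413/L_NMS-5304 = (6.71)² × (1.304)⁴ = 45.02 × 2.895 = 130.3.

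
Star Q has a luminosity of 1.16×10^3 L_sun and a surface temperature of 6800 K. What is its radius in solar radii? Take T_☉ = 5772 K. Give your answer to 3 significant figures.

R/R_☉ = √(L/L_☉) / (T/T_☉)² = √(1.16×10^3) / (1.178)²
       = 34.06 / 1.388 = 24.54.

24.5 solar radii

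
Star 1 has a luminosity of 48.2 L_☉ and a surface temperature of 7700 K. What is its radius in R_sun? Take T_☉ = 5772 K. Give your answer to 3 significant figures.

R/R_☉ = √(L/L_☉) / (T/T_☉)² = √(48.2) / (1.334)²
       = 6.943 / 1.780 = 3.901.

3.90 R_sun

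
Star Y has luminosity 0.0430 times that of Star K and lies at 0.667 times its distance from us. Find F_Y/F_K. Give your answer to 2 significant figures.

F = L/(4πd²), so F_Y/F_K = (L_Y/L_K) / (d_Y/d_K)²
= 0.0430 / (0.667)² = 0.0430 / 0.4449 = 0.09665.

0.097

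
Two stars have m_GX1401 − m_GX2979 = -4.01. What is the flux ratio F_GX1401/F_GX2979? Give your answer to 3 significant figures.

40.2

F_GX1401/F_GX2979 = 10^(−(m_GX1401 − m_GX2979)/2.5) = 10^(4.01/2.5) = 10^1.604 = 40.18.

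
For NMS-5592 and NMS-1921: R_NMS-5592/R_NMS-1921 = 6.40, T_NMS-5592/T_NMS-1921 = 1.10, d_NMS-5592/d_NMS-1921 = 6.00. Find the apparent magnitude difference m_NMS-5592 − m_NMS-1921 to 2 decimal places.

L_NMS-5592/L_NMS-1921 = (6.40)²(1.10)⁴ = 59.97.
F_NMS-5592/F_NMS-1921 = (L_NMS-5592/L_NMS-1921)/(d_NMS-5592/d_NMS-1921)² = 59.97/36.00 = 1.666.
m_NMS-5592 − m_NMS-1921 = −2.5 log₁₀(1.666) = -0.55.

-0.55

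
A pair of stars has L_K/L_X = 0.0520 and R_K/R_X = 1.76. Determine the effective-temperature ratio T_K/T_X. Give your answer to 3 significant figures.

L ∝ R²T⁴ gives T ∝ (L/R²)^(1/4), so
T_K/T_X = (0.0520 / 1.76²)^(1/4) = (0.01679)^(1/4) = 0.3600.

0.360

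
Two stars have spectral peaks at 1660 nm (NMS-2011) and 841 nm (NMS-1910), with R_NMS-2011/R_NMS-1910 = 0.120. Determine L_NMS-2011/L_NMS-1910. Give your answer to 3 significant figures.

9.49×10^-4

Wien's law gives T ∝ 1/λ_max, so T_NMS-2011/T_NMS-1910 = λ_NMS-1910/λ_NMS-2011 = 841/1660 = 0.5066.
Then L ∝ R²T⁴ gives L_NMS-2011/L_NMS-1910 = (0.120)² × (0.5066)⁴ = 0.01440 × 0.06588 = 9.487×10^-4.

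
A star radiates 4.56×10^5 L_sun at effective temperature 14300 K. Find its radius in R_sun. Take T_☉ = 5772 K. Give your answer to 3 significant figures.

R/R_☉ = √(L/L_☉) / (T/T_☉)² = √(4.56×10^5) / (2.477)²
       = 675.3 / 6.138 = 110.0.

110 R_sun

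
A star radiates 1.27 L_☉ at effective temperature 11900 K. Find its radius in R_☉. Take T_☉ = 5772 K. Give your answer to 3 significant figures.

R/R_☉ = √(L/L_☉) / (T/T_☉)² = √(1.27) / (2.062)²
       = 1.127 / 4.251 = 0.2651.

0.265 R_☉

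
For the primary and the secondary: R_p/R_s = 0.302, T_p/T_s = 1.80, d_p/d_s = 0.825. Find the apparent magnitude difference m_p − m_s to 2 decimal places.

L_p/L_s = (0.302)²(1.80)⁴ = 0.9574.
F_p/F_s = (L_p/L_s)/(d_p/d_s)² = 0.9574/0.6806 = 1.407.
m_p − m_s = −2.5 log₁₀(1.407) = -0.37.

-0.37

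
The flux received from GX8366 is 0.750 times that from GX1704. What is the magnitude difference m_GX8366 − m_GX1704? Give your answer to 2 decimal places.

m_GX8366 − m_GX1704 = −2.5 log₁₀(F_GX8366/F_GX1704) = −2.5 log₁₀(0.750) = −2.5 × (-0.125) = 0.312.

0.31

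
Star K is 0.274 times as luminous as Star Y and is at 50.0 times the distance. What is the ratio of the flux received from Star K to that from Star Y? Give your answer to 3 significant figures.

F = L/(4πd²), so F_K/F_Y = (L_K/L_Y) / (d_K/d_Y)²
= 0.274 / (50.0)² = 0.274 / 2500 = 1.096×10^-4.

1.10×10^-4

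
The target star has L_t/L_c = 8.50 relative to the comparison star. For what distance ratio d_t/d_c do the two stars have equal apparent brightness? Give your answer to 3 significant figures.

2.92

Equal flux requires L_t/d_t² = L_c/d_c², so d_t/d_c = √(L_t/L_c)
= √(8.50) = 2.915.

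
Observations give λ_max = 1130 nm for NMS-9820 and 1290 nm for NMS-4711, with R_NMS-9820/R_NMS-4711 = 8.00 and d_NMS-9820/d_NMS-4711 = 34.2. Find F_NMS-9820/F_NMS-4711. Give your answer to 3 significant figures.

Wien's law: T_NMS-9820/T_NMS-4711 = λ_NMS-4711/λ_NMS-9820 = 1290/1130 = 1.142.
L_NMS-9820/L_NMS-4711 = (R_NMS-9820/R_NMS-4711)²(T_NMS-9820/T_NMS-4711)⁴ = (8.00)²(1.142)⁴ = 108.7.
F_NMS-9820/F_NMS-4711 = (L_NMS-9820/L_NMS-4711)/(d_NMS-9820/d_NMS-4711)² = 108.7/(34.2)² = 0.09293.

0.0929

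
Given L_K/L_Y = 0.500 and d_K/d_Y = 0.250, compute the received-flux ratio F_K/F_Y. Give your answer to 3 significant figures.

8.00

F = L/(4πd²), so F_K/F_Y = (L_K/L_Y) / (d_K/d_Y)²
= 0.500 / (0.250)² = 0.500 / 0.06250 = 8.000.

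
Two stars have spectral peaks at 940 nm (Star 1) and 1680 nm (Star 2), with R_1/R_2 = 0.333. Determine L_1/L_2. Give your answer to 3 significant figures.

Wien's law gives T ∝ 1/λ_max, so T_1/T_2 = λ_2/λ_1 = 1680/940 = 1.787.
Then L ∝ R²T⁴ gives L_1/L_2 = (0.333)² × (1.787)⁴ = 0.1109 × 10.20 = 1.131.

1.13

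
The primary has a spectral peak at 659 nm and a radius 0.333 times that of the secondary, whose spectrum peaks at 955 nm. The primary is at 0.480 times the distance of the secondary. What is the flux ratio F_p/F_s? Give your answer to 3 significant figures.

Wien's law: T_p/T_s = λ_s/λ_p = 955/659 = 1.449.
L_p/L_s = (R_p/R_s)²(T_p/T_s)⁴ = (0.333)²(1.449)⁴ = 0.4891.
F_p/F_s = (L_p/L_s)/(d_p/d_s)² = 0.4891/(0.480)² = 2.123.

2.12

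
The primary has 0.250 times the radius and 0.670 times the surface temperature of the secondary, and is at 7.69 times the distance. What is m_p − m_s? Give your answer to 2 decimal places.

L_p/L_s = (0.250)²(0.670)⁴ = 0.01259.
F_p/F_s = (L_p/L_s)/(d_p/d_s)² = 0.01259/59.14 = 2.130×10^-4.
m_p − m_s = −2.5 log₁₀(2.130×10^-4) = 9.18.

9.18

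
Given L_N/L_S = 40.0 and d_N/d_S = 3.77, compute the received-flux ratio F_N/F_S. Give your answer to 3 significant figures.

F = L/(4πd²), so F_N/F_S = (L_N/L_S) / (d_N/d_S)²
= 40.0 / (3.77)² = 40.0 / 14.21 = 2.814.

2.81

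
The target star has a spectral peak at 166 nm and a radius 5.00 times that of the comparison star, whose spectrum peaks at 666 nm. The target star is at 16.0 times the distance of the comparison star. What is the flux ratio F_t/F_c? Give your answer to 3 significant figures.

25.3

Wien's law: T_t/T_c = λ_c/λ_t = 666/166 = 4.012.
L_t/L_c = (R_t/R_c)²(T_t/T_c)⁴ = (5.00)²(4.012)⁴ = 6477.
F_t/F_c = (L_t/L_c)/(d_t/d_c)² = 6477/(16.0)² = 25.30.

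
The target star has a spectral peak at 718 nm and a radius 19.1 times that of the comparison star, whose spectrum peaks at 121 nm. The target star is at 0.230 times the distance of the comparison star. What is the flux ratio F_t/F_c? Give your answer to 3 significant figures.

Wien's law: T_t/T_c = λ_c/λ_t = 121/718 = 0.1685.
L_t/L_c = (R_t/R_c)²(T_t/T_c)⁴ = (19.1)²(0.1685)⁴ = 0.2942.
F_t/F_c = (L_t/L_c)/(d_t/d_c)² = 0.2942/(0.230)² = 5.562.

5.56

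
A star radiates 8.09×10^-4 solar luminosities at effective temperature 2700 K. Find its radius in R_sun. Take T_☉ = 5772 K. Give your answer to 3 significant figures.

0.130 R_sun

R/R_☉ = √(L/L_☉) / (T/T_☉)² = √(8.09×10^-4) / (0.4678)²
       = 0.02844 / 0.2188 = 0.1300.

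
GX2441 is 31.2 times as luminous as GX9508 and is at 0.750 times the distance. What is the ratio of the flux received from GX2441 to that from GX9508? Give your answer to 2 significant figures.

F = L/(4πd²), so F_GX2441/F_GX9508 = (L_GX2441/L_GX9508) / (d_GX2441/d_GX9508)²
= 31.2 / (0.750)² = 31.2 / 0.5625 = 55.47.

55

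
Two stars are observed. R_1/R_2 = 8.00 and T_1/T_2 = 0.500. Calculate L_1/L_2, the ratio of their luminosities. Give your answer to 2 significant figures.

4.0

From the Stefan–Boltzmann law, L ∝ R²T⁴, so
L_1/L_2 = (R_1/R_2)² (T_1/T_2)⁴ = (8.00)² × (0.500)⁴ = 64.00 × 0.06250 = 4.000.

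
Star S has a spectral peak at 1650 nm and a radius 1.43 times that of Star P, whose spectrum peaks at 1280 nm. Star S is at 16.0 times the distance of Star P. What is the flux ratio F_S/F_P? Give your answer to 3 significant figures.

0.00289

Wien's law: T_S/T_P = λ_P/λ_S = 1280/1650 = 0.7758.
L_S/L_P = (R_S/R_P)²(T_S/T_P)⁴ = (1.43)²(0.7758)⁴ = 0.7406.
F_S/F_P = (L_S/L_P)/(d_S/d_P)² = 0.7406/(16.0)² = 0.002893.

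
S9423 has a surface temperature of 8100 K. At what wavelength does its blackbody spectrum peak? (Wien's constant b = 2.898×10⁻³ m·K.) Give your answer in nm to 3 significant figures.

358 nm

λ_max = b/T = 2.898×10⁻³ / 8100 = 3.58×10^-7 m = 357.8 nm.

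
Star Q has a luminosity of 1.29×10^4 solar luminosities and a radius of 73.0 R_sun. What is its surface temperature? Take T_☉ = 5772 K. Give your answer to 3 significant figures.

T/T_☉ = (L/L_☉)^(1/4) / (R/R_☉)^(1/2)
T = 5772 × (1.29×10^4)^(1/4) / √(73.0) = 5772 × 10.66 / 8.544 = 7200 K.

7.20×10^3 K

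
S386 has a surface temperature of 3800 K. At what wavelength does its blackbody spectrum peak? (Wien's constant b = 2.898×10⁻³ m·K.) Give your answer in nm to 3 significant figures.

λ_max = b/T = 2.898×10⁻³ / 3800 = 7.63×10^-7 m = 762.6 nm.

763 nm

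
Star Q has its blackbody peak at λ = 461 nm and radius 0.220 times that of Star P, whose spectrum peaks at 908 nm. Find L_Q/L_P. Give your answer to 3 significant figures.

Wien's law gives T ∝ 1/λ_max, so T_Q/T_P = λ_P/λ_Q = 908/461 = 1.970.
Then L ∝ R²T⁴ gives L_Q/L_P = (0.220)² × (1.970)⁴ = 0.04840 × 15.05 = 0.7284.

0.728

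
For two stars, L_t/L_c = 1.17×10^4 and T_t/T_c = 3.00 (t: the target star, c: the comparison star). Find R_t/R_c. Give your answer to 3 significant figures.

12.0

L ∝ R²T⁴ gives R ∝ √L / T², so
R_t/R_c = √(1.17×10^4) / (3.00)² = 108.2 / 9.000 = 12.02.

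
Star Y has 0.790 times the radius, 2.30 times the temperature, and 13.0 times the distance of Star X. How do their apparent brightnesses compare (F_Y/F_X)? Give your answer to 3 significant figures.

L_Y/L_X = (R_Y/R_X)²(T_Y/T_X)⁴ = (0.790)² × (2.30)⁴ = 17.46.
F_Y/F_X = (L_Y/L_X)/(d_Y/d_X)² = 17.46 / (13.0)² = 0.1033.

0.103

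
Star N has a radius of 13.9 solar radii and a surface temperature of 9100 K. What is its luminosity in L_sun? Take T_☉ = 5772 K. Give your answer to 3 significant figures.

L/L_☉ = (R/R_☉)² (T/T_☉)⁴ = (13.9)² × (9100/5772)⁴
       = 193.2 × (1.577)⁴ = 193.2 × 6.178 = 1194.

1.19×10^3 L_sun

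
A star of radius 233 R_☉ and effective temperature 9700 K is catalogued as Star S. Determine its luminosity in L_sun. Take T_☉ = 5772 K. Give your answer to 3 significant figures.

4.33×10^5 L_sun

L/L_☉ = (R/R_☉)² (T/T_☉)⁴ = (233)² × (9700/5772)⁴
       = 5.429×10^4 × (1.681)⁴ = 5.429×10^4 × 7.976 = 4.330×10^5.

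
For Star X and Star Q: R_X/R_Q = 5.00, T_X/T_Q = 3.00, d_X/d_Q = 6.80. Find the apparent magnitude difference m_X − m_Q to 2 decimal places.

-4.10

L_X/L_Q = (5.00)²(3.00)⁴ = 2025.
F_X/F_Q = (L_X/L_Q)/(d_X/d_Q)² = 2025/46.24 = 43.79.
m_X − m_Q = −2.5 log₁₀(43.79) = -4.10.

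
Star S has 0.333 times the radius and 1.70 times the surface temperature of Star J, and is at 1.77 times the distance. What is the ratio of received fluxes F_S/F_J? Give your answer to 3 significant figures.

0.296

L_S/L_J = (R_S/R_J)²(T_S/T_J)⁴ = (0.333)² × (1.70)⁴ = 0.9262.
F_S/F_J = (L_S/L_J)/(d_S/d_J)² = 0.9262 / (1.77)² = 0.2956.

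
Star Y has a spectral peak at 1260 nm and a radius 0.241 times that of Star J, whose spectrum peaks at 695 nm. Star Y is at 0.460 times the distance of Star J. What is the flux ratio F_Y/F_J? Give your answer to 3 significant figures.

0.0254

Wien's law: T_Y/T_J = λ_J/λ_Y = 695/1260 = 0.5516.
L_Y/L_J = (R_Y/R_J)²(T_Y/T_J)⁴ = (0.241)²(0.5516)⁴ = 0.005376.
F_Y/F_J = (L_Y/L_J)/(d_Y/d_J)² = 0.005376/(0.460)² = 0.02541.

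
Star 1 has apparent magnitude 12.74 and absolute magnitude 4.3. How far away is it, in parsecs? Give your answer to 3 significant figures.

488 pc

m − M = 5 log₁₀(d/10 pc)
12.74 − (4.3) = 8.44 = 5 log₁₀(d/10)
d = 10 × 10^(8.44/5) = 10 × 10^1.688 = 487.5 pc.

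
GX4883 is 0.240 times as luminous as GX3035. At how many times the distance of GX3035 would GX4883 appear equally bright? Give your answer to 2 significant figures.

Equal flux requires L_GX4883/d_GX4883² = L_GX3035/d_GX3035², so d_GX4883/d_GX3035 = √(L_GX4883/L_GX3035)
= √(0.240) = 0.4899.

0.49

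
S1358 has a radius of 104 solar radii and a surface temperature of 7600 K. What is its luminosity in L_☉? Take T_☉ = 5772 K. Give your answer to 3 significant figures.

3.25×10^4 L_☉

L/L_☉ = (R/R_☉)² (T/T_☉)⁴ = (104)² × (7600/5772)⁴
       = 1.082×10^4 × (1.317)⁴ = 1.082×10^4 × 3.006 = 3.251×10^4.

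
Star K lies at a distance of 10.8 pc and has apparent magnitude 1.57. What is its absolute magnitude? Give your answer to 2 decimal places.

M = m − 5 log₁₀(d/10 pc) = 1.57 − 5 log₁₀(10.8/10)
  = 1.57 − 5 × 0.033 = 1.57 − 0.17 = 1.40.

1.40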